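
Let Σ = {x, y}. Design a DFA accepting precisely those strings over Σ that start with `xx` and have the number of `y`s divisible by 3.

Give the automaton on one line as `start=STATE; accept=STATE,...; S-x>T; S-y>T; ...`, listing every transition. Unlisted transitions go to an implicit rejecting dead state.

start=q0; accept=q3; q0-x>q1; q0-y>q2; q1-x>q3; q1-y>q2; q2-x>q2; q2-y>q4; q3-x>q3; q3-y>q5; q4-x>q4; q4-y>q6; q5-x>q5; q5-y>q7; q6-x>q6; q6-y>q2; q7-x>q7; q7-y>q3

Handle the two conditions separately and then intersect. The first has 4 states tracking whether the input so far still matches the prefix `xx`; the second has 3 states tracking the count of `y`s modulo 3. A product state is a pair (one from each), accepting exactly when both do.
An 8-state machine:
        x   y  
>  q0   q1  q2 
   q1   q3  q2 
   q2   q2  q4 
 * q3   q3  q5 
   q4   q4  q6 
   q5   q5  q7 
   q6   q6  q2 
   q7   q7  q3 
(> = start, * = accepting)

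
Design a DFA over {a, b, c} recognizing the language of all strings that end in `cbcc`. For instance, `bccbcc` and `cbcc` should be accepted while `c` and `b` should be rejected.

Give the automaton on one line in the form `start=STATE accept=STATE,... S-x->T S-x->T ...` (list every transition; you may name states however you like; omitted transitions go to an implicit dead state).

start=q0 accept=q4 q0-a->q0 q0-b->q0 q0-c->q1 q1-a->q0 q1-b->q2 q1-c->q1 q2-a->q0 q2-b->q0 q2-c->q3 q3-a->q0 q3-b->q2 q3-c->q4 q4-a->q0 q4-b->q2 q4-c->q1

Let each state record the length of the longest suffix of the input read so far that is also a prefix of `cbcc`. q1 means the last symbol is `c`; q2 means the last 2 symbols are `cb`; q3 means the last 3 symbols are `cbc`; q4 means the last 4 symbols are `cbcc`. Accept only at q4, where the string currently ends in `cbcc`.
5 states suffice.
        a   b   c  
>  q0   q0  q0  q1 
   q1   q0  q2  q1 
   q2   q0  q0  q3 
   q3   q0  q2  q4 
 * q4   q0  q2  q1 
(> = start, * = accepting)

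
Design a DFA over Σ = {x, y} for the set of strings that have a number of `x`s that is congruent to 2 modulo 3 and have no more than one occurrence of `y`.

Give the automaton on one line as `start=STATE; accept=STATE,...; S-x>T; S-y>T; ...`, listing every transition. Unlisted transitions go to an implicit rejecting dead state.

start=S0; accept=S3,S6; S0-x>S1; S0-y>S2; S1-x>S3; S1-y>S4; S2-x>S4; S2-y>S5; S3-x>S0; S3-y>S6; S4-x>S6; S4-y>S7; S5-x>S7; S5-y>S5; S6-x>S2; S6-y>S8; S7-x>S8; S7-y>S7; S8-x>S5; S8-y>S8

Build one automaton per condition and run them in lockstep. The first has 3 states tracking the count of `x`s modulo 3; the second has 3 states tracking the count of `y`s, saturating at 2. A product state is a pair (one from each), accepting exactly when both do.
        x   y  
>  S0   S1  S2 
   S1   S3  S4 
   S2   S4  S5 
 * S3   S0  S6 
   S4   S6  S7 
   S5   S7  S5 
 * S6   S2  S8 
   S7   S8  S7 
   S8   S5  S8 
(> = start, * = accepting)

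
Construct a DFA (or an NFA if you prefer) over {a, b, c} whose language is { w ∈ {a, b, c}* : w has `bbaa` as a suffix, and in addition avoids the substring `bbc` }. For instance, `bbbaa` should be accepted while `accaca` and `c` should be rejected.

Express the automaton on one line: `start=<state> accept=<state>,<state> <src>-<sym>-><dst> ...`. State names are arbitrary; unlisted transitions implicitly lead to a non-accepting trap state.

start=q0 accept=q5 q0-a->q0 q0-b->q1 q0-c->q0 q1-a->q0 q1-b->q2 q1-c->q0 q2-a->q3 q2-b->q2 q2-c->q4 q3-a->q5 q3-b->q1 q3-c->q0 q4-a->q4 q4-b->q4 q4-c->q4 q5-a->q0 q5-b->q1 q5-c->q0

Build one automaton per condition and run them in lockstep. One (5 states) tracks how much of the suffix `bbaa` has currently been matched; the other (4 states) tracks partial matches of the forbidden pattern `bbc`. Each combined state is a pair, one component from each; accept when both components accept. Equivalent product states are then merged.
A 6-state machine:
        a   b   c  
>  q0   q0  q1  q0 
   q1   q0  q2  q0 
   q2   q3  q2  q4 
   q3   q5  q1  q0 
   q4   q4  q4  q4 
 * q5   q0  q1  q0 
(> = start, * = accepting)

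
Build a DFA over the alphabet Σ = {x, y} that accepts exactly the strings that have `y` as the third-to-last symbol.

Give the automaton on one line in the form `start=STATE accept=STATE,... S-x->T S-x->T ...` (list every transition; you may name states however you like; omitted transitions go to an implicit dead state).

A DFA must remember the last 3 symbols (since which symbol is third-to-last isn't known until the input ends). Use one state per possible window of the last ≤3 symbols; accept from those whose window starts with `y`.
A 15-state machine:
       x  y 
>  A   B  C 
   B   D  E 
   C   F  G 
   D   H  I 
   E   J  K 
   F   L  M 
   G   N  O 
   H   H  I 
   I   J  K 
   J   L  M 
   K   N  O 
 * L   H  I 
 * M   J  K 
 * N   L  M 
 * O   N  O 
(> = start, * = accepting)

start=A accept=L,M,N,O A-x->B A-y->C B-x->D B-y->E C-x->F C-y->G D-x->H D-y->I E-x->J E-y->K F-x->L F-y->M G-x->N G-y->O H-x->H H-y->I I-x->J I-y->K J-x->L J-y->M K-x->N K-y->O L-x->H L-y->I M-x->J M-y->K N-x->L N-y->M O-x->N O-y->O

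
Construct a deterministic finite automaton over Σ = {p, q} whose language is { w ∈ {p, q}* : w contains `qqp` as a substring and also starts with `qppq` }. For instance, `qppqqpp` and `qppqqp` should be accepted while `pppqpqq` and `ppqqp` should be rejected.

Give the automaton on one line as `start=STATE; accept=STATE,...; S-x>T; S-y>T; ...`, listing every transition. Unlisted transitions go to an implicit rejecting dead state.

Run two small machines in parallel and take their product. The first has 4 states tracking whether and how much of `qqp` has been seen; the second has 6 states tracking whether the input so far still matches the prefix `qppq`. A product state is a pair (one from each), accepting exactly when both do.
With 12 states:
          p    q  
>  s0     s1   s2 
   s1     s1   s3 
   s2     s4   s5 
   s3     s1   s5 
   s4     s6   s3 
   s5     s7   s5 
   s6     s1   s8 
   s7     s7   s7 
   s8     s9  s10 
   s9     s9   s8 
   s10   s11  s10 
 * s11   s11  s11 
(> = start, * = accepting)

start=s0; accept=s11; s0-p>s1; s0-q>s2; s1-p>s1; s1-q>s3; s2-p>s4; s2-q>s5; s3-p>s1; s3-q>s5; s4-p>s6; s4-q>s3; s5-p>s7; s5-q>s5; s6-p>s1; s6-q>s8; s7-p>s7; s7-q>s7; s8-p>s9; s8-q>s10; s9-p>s9; s9-q>s8; s10-p>s11; s10-q>s10; s11-p>s11; s11-q>s11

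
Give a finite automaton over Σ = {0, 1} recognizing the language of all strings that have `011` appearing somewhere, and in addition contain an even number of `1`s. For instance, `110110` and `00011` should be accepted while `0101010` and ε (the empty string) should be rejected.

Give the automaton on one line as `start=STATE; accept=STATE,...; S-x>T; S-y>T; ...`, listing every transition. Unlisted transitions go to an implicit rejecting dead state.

start=A; accept=F; A-0>B; A-1>C; B-0>B; B-1>D; C-0>E; C-1>A; D-0>E; D-1>F; E-0>E; E-1>G; F-0>F; F-1>H; G-0>B; G-1>H; H-0>H; H-1>F

Run two small machines in parallel and take their product. One (4 states) tracks whether and how much of `011` has been seen; the other (2 states) tracks the count of `1`s modulo 2. Each combined state is a pair, one component from each; accept when both components accept.
       0  1 
>  A   B  C 
   B   B  D 
   C   E  A 
   D   E  F 
   E   E  G 
 * F   F  H 
   G   B  H 
   H   H  F 
(> = start, * = accepting)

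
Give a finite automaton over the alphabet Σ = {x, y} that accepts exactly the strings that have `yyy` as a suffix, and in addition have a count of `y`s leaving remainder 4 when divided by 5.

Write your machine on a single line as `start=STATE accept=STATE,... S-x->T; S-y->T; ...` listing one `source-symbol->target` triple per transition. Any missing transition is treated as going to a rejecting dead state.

start=q0; accept=q6; q0-x->q0; q0-y->q1; q1-x->q1; q1-y->q2; q2-x->q3; q2-y->q4; q3-x->q3; q3-y->q5; q4-x->q5; q4-y->q6; q5-x->q5; q5-y->q7; q6-x->q7; q6-y->q0; q7-x->q7; q7-y->q0

Handle the two conditions separately and then intersect. One (4 states) tracks how much of the suffix `yyy` has currently been matched; the other (5 states) tracks the count of `y`s modulo 5. Each combined state is a pair, one component from each; accept when both components accept. Minimizing collapses redundant product states.
With 8 states:
        x   y  
>  q0   q0  q1 
   q1   q1  q2 
   q2   q3  q4 
   q3   q3  q5 
   q4   q5  q6 
   q5   q5  q7 
 * q6   q7  q0 
   q7   q7  q0 
(> = start, * = accepting)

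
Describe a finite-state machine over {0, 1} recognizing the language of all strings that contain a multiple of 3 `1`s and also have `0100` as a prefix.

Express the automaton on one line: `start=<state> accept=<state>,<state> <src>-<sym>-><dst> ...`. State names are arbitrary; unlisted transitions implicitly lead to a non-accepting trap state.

start=S0 accept=S7 S0-0->S1 S0-1->S2 S1-0->S2 S1-1->S3 S2-0->S2 S2-1->S2 S3-0->S4 S3-1->S2 S4-0->S5 S4-1->S2 S5-0->S5 S5-1->S6 S6-0->S6 S6-1->S7 S7-0->S7 S7-1->S5

Handle the two conditions separately and then intersect. The first has 3 states tracking the count of `1`s modulo 3; the second has 6 states tracking whether the input so far still matches the prefix `0100`. A product state is a pair (one from each), accepting exactly when both do. Minimizing collapses redundant product states.
        0   1  
>  S0   S1  S2 
   S1   S2  S3 
   S2   S2  S2 
   S3   S4  S2 
   S4   S5  S2 
   S5   S5  S6 
   S6   S6  S7 
 * S7   S7  S5 
(> = start, * = accepting)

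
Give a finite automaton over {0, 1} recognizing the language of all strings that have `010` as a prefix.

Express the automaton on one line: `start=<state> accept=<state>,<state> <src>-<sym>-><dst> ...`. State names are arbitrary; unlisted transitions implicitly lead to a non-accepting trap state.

Walk along `010` while the input agrees: from q0 take `0` to q1, and so on. Any deviation drops to the rejecting sink q4. Once q3 is reached the prefix is confirmed and every continuation is accepted.
5 states suffice.
        0   1  
>  q0   q1  q4 
   q1   q4  q2 
   q2   q3  q4 
 * q3   q3  q3 
   q4   q4  q4 
(> = start, * = accepting)

start=q0 accept=q3 q0-0->q1 q0-1->q4 q1-0->q4 q1-1->q2 q2-0->q3 q2-1->q4 q3-0->q3 q3-1->q3 q4-0->q4 q4-1->q4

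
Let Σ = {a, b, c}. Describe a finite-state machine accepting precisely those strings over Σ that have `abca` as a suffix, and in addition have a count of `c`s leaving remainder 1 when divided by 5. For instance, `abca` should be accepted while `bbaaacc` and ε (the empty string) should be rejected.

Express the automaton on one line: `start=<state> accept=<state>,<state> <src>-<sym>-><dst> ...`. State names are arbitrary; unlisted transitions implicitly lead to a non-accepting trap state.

start=q0 accept=q7 q0-a->q1 q0-b->q0 q0-c->q2 q1-a->q1 q1-b->q3 q1-c->q2 q2-a->q2 q2-b->q2 q2-c->q4 q3-a->q1 q3-b->q0 q3-c->q5 q4-a->q4 q4-b->q4 q4-c->q6 q5-a->q7 q5-b->q2 q5-c->q4 q6-a->q6 q6-b->q6 q6-c->q8 q7-a->q2 q7-b->q2 q7-c->q4 q8-a->q8 q8-b->q8 q8-c->q0

Handle the two conditions separately and then intersect. The first has 5 states tracking how much of the suffix `abca` has currently been matched; the second has 5 states tracking the count of `c`s modulo 5. A product state is a pair (one from each), accepting exactly when both do. Equivalent product states are then merged.
        a   b   c  
>  q0   q1  q0  q2 
   q1   q1  q3  q2 
   q2   q2  q2  q4 
   q3   q1  q0  q5 
   q4   q4  q4  q6 
   q5   q7  q2  q4 
   q6   q6  q6  q8 
 * q7   q2  q2  q4 
   q8   q8  q8  q0 
(> = start, * = accepting)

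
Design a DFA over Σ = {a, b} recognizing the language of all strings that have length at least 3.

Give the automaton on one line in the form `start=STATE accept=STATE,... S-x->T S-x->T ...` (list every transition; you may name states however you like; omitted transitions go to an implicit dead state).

Count input length up to 4: every symbol moves from q0 toward q4, which means 'more than 3' and absorbs. Accept from {q3, q4}.
With 5 states:
        a   b  
>  q0   q1  q1 
   q1   q2  q2 
   q2   q3  q3 
 * q3   q4  q4 
 * q4   q4  q4 
(> = start, * = accepting)

start=q0 accept=q3,q4 q0-a->q1 q0-b->q1 q1-a->q2 q1-b->q2 q2-a->q3 q2-b->q3 q3-a->q4 q3-b->q4 q4-a->q4 q4-b->q4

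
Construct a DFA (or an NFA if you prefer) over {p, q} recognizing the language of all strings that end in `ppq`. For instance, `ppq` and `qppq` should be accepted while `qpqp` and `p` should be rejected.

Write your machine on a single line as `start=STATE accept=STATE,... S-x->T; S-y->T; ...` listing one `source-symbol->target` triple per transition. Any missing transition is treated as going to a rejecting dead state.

Remember how much of `ppq` the current input suffix matches. State s0 means no match yet; s1 means the last symbol is `p`; s2 means the last 2 symbols are `pp`; s3 means the last 3 symbols are `ppq`. Only s3 accepts. On a mismatch, fall back to the longest proper suffix that is still a prefix of `ppq`.
With 4 states:
        p   q  
>  s0   s1  s0 
   s1   s2  s0 
   s2   s2  s3 
 * s3   s1  s0 
(> = start, * = accepting)

start=s0; accept=s3; s0-p->s1; s0-q->s0; s1-p->s2; s1-q->s0; s2-p->s2; s2-q->s3; s3-p->s1; s3-q->s0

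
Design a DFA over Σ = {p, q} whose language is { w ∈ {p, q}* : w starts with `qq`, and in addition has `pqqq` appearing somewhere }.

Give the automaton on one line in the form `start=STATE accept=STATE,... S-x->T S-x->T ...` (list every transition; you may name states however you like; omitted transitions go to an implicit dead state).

Build one automaton per condition and run them in lockstep. One (4 states) tracks whether the input so far still matches the prefix `qq`; the other (5 states) tracks whether and how much of `pqqq` has been seen. Each combined state is a pair, one component from each; accept when both components accept. Minimizing collapses redundant product states.
8 states suffice.
       p  q 
>  A   B  C 
   B   B  B 
   C   B  D 
   D   E  D 
   E   E  F 
   F   E  G 
   G   E  H 
 * H   H  H 
(> = start, * = accepting)

start=A accept=H A-p->B A-q->C B-p->B B-q->B C-p->B C-q->D D-p->E D-q->D E-p->E E-q->F F-p->E F-q->G G-p->E G-q->H H-p->H H-q->H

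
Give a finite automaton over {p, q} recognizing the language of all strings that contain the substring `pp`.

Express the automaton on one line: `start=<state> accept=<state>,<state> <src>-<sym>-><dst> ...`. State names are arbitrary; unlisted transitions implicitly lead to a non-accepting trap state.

Track how much of `pp` has been matched so far: state A is no progress, C is the absorbing accept state reached once `pp` has occurred. Intermediate states record partial matches; on a mismatch, fall back to the longest reusable overlap.
A 3-state machine:
       p  q 
>  A   B  A 
   B   C  A 
 * C   C  C 
(> = start, * = accepting)

start=A accept=C A-p->B A-q->A B-p->C B-q->A C-p->C C-q->C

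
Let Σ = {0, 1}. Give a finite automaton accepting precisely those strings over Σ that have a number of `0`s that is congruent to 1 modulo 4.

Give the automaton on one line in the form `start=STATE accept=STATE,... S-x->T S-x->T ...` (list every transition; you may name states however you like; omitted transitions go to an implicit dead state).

The only thing that matters is how many `0`s have appeared, reduced mod 4. Use one state per residue: q0 for 0, …, q3 for 3. Reading `0` moves to the next residue; anything else stays put. q1 is accepting.
        0   1  
>  q0   q1  q0 
 * q1   q2  q1 
   q2   q3  q2 
   q3   q0  q3 
(> = start, * = accepting)

start=q0 accept=q1 q0-0->q1 q0-1->q0 q1-0->q2 q1-1->q1 q2-0->q3 q2-1->q2 q3-0->q0 q3-1->q3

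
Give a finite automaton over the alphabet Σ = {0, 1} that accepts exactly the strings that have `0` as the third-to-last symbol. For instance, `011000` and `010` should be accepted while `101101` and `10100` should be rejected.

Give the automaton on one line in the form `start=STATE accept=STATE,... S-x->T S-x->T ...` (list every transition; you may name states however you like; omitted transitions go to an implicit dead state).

Because acceptance depends on a position counted from the end, the machine has to buffer the most recent 3 symbols. Make each state the string of the last up-to-3 symbols read; on input `x` shift the window left and append `x`. Accept when the buffered window has length 3 and begins with `0`.
A 15-state machine:
          0    1  
>  S0     S1   S2 
   S1     S3   S4 
   S2     S5   S6 
   S3     S7   S8 
   S4     S9  S10 
   S5    S11  S12 
   S6    S13  S14 
 * S7     S7   S8 
 * S8     S9  S10 
 * S9    S11  S12 
 * S10   S13  S14 
   S11    S7   S8 
   S12    S9  S10 
   S13   S11  S12 
   S14   S13  S14 
(> = start, * = accepting)

start=S0 accept=S7,S8,S9,S10 S0-0->S1 S0-1->S2 S1-0->S3 S1-1->S4 S2-0->S5 S2-1->S6 S3-0->S7 S3-1->S8 S4-0->S9 S4-1->S10 S5-0->S11 S5-1->S12 S6-0->S13 S6-1->S14 S7-0->S7 S7-1->S8 S8-0->S9 S8-1->S10 S9-0->S11 S9-1->S12 S10-0->S13 S10-1->S14 S11-0->S7 S11-1->S8 S12-0->S9 S12-1->S10 S13-0->S11 S13-1->S12 S14-0->S13 S14-1->S14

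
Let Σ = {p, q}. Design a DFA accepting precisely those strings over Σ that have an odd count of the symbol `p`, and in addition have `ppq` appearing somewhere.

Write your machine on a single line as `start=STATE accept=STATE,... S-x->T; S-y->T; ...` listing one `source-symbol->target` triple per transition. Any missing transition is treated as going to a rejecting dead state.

Build one automaton per condition and run them in lockstep. The first has 2 states tracking the count of `p`s modulo 2; the second has 4 states tracking whether and how much of `ppq` has been seen. A product state is a pair (one from each), accepting exactly when both do.
With 8 states:
        p   q  
>  S0   S1  S0 
   S1   S2  S3 
   S2   S4  S5 
   S3   S6  S3 
   S4   S2  S7 
   S5   S7  S5 
   S6   S4  S0 
 * S7   S5  S7 
(> = start, * = accepting)

start=S0; accept=S7; S0-p->S1; S0-q->S0; S1-p->S2; S1-q->S3; S2-p->S4; S2-q->S5; S3-p->S6; S3-q->S3; S4-p->S2; S4-q->S7; S5-p->S7; S5-q->S5; S6-p->S4; S6-q->S0; S7-p->S5; S7-q->S7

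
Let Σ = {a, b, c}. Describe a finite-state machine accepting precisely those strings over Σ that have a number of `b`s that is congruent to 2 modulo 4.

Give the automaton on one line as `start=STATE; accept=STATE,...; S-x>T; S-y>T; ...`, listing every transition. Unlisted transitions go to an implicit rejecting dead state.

The only thing that matters is how many `b`s have appeared, reduced mod 4. Use one state per residue: q0 for 0, …, q3 for 3. Reading `b` moves to the next residue; anything else stays put. q2 is accepting.
With 4 states:
        a   b   c  
>  q0   q0  q1  q0 
   q1   q1  q2  q1 
 * q2   q2  q3  q2 
   q3   q3  q0  q3 
(> = start, * = accepting)

start=q0; accept=q2; q0-a>q0; q0-b>q1; q0-c>q0; q1-a>q1; q1-b>q2; q1-c>q1; q2-a>q2; q2-b>q3; q2-c>q2; q3-a>q3; q3-b>q0; q3-c>q3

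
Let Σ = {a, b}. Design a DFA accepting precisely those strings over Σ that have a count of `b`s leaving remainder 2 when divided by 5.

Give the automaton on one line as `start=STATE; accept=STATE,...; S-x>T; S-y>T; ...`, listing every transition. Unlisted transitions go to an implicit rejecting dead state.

Keep the running count of `b`s modulo 5: each `b` advances along the cycle q0 → q1 → q2 → q3 → q4 → q0 while other symbols loop. Accept at q2.
A 5-state machine:
        a   b  
>  q0   q0  q1 
   q1   q1  q2 
 * q2   q2  q3 
   q3   q3  q4 
   q4   q4  q0 
(> = start, * = accepting)

start=q0; accept=q2; q0-a>q0; q0-b>q1; q1-a>q1; q1-b>q2; q2-a>q2; q2-b>q3; q3-a>q3; q3-b>q4; q4-a>q4; q4-b>q0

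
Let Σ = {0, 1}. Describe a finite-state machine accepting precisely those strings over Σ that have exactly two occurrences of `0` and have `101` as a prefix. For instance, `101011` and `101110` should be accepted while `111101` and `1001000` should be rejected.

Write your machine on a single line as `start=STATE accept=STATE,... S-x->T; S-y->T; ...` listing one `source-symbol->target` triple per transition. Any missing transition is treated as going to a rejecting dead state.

start=q0; accept=q8; q0-0->q1; q0-1->q2; q1-0->q3; q1-1->q1; q2-0->q4; q2-1->q5; q3-0->q6; q3-1->q3; q4-0->q3; q4-1->q7; q5-0->q1; q5-1->q5; q6-0->q6; q6-1->q6; q7-0->q8; q7-1->q7; q8-0->q9; q8-1->q8; q9-0->q9; q9-1->q9

Run two small machines in parallel and take their product. One (4 states) tracks the count of `0`s, saturating at 3; the other (5 states) tracks whether the input so far still matches the prefix `101`. Each combined state is a pair, one component from each; accept when both components accept.
A 10-state machine:
        0   1  
>  q0   q1  q2 
   q1   q3  q1 
   q2   q4  q5 
   q3   q6  q3 
   q4   q3  q7 
   q5   q1  q5 
   q6   q6  q6 
   q7   q8  q7 
 * q8   q9  q8 
   q9   q9  q9 
(> = start, * = accepting)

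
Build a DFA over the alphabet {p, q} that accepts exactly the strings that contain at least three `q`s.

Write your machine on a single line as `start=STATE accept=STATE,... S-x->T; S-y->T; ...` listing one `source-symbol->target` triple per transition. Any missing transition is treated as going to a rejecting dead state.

Count `q`s, saturating at 4: states A through D mean 0 through 3 `q`s seen; E means more than 3. Each `q` increments (capped at E); other symbols loop. Accept from {D, E}.
       p  q 
>  A   A  B 
   B   B  C 
   C   C  D 
 * D   D  E 
 * E   E  E 
(> = start, * = accepting)

start=A; accept=D,E; A-p->A; A-q->B; B-p->B; B-q->C; C-p->C; C-q->D; D-p->D; D-q->E; E-p->E; E-q->E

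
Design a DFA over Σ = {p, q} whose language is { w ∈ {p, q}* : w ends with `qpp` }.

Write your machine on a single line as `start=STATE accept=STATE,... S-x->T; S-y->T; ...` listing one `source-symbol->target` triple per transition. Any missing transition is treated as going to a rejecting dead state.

start=s0; accept=s3; s0-p->s0; s0-q->s1; s1-p->s2; s1-q->s1; s2-p->s3; s2-q->s1; s3-p->s0; s3-q->s1

Remember how much of `qpp` the current input suffix matches. State s0 means no match yet; s1 means the last symbol is `q`; s2 means the last 2 symbols are `qp`; s3 means the last 3 symbols are `qpp`. Only s3 accepts. On a mismatch, fall back to the longest proper suffix that is still a prefix of `qpp`.
With 4 states:
        p   q  
>  s0   s0  s1 
   s1   s2  s1 
   s2   s3  s1 
 * s3   s0  s1 
(> = start, * = accepting)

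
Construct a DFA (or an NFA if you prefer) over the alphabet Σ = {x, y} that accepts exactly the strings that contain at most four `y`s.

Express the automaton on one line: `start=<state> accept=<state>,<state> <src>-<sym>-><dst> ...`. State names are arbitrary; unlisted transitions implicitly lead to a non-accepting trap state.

Only the number of `y`s matters, and only up to 5. Make a chain s0 → s1 → s2 → s3 → s4 → s5 advanced by each `y` (with s5 absorbing); every other symbol self-loops. The accepting set is {s0, s1, s2, s3, s4}.
With 6 states:
        x   y  
>* s0   s0  s1 
 * s1   s1  s2 
 * s2   s2  s3 
 * s3   s3  s4 
 * s4   s4  s5 
   s5   s5  s5 
(> = start, * = accepting)

start=s0 accept=s0,s1,s2,s3,s4 s0-x->s0 s0-y->s1 s1-x->s1 s1-y->s2 s2-x->s2 s2-y->s3 s3-x->s3 s3-y->s4 s4-x->s4 s4-y->s5 s5-x->s5 s5-y->s5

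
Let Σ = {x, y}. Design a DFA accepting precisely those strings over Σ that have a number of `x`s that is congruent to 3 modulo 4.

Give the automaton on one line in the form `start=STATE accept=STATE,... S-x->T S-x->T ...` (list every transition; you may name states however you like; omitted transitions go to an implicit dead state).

start=A accept=D A-x->B A-y->A B-x->C B-y->B C-x->D C-y->C D-x->A D-y->D

Keep the running count of `x`s modulo 4: each `x` advances along the cycle A → B → C → D → A while other symbols loop. Accept at D.
A 4-state machine:
       x  y 
>  A   B  A 
   B   C  B 
   C   D  C 
 * D   A  D 
(> = start, * = accepting)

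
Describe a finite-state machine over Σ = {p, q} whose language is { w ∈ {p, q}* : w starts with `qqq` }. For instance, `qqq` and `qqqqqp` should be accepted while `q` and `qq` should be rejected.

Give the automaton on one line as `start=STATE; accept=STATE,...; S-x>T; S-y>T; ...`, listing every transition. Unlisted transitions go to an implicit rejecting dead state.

Check the first 3 symbols one by one: S0 through S2 record how many have matched `qqq` so far; any wrong symbol goes to the dead state S4. After all 3 match we enter the accepting sink S3.
        p   q  
>  S0   S4  S1 
   S1   S4  S2 
   S2   S4  S3 
 * S3   S3  S3 
   S4   S4  S4 
(> = start, * = accepting)

start=S0; accept=S3; S0-p>S4; S0-q>S1; S1-p>S4; S1-q>S2; S2-p>S4; S2-q>S3; S3-p>S3; S3-q>S3; S4-p>S4; S4-q>S4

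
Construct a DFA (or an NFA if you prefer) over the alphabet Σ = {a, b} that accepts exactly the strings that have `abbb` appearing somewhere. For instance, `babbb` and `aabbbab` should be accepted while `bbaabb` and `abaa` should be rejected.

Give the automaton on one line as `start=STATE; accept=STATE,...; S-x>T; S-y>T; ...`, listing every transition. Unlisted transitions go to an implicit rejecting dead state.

start=S0; accept=S4; S0-a>S1; S0-b>S0; S1-a>S1; S1-b>S2; S2-a>S1; S2-b>S3; S3-a>S1; S3-b>S4; S4-a>S4; S4-b>S4

Track how much of `abbb` has been matched so far: state S0 is no progress, S4 is the absorbing accept state reached once `abbb` has occurred. Intermediate states record partial matches; on a mismatch, fall back to the longest reusable overlap.
        a   b  
>  S0   S1  S0 
   S1   S1  S2 
   S2   S1  S3 
   S3   S1  S4 
 * S4   S4  S4 
(> = start, * = accepting)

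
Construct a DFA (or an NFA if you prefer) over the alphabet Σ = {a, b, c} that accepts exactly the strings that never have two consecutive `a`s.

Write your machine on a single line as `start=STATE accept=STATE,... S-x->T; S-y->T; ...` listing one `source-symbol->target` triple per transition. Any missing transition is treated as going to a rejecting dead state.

start=S0; accept=S0,S1; S0-a->S1; S0-b->S0; S0-c->S0; S1-a->S2; S1-b->S0; S1-c->S0; S2-a->S2; S2-b->S2; S2-c->S2

Track partial matches of the forbidden pattern `aa`. State S2 is a dead state reached once `aa` has occurred; every other state accepts. S0 means no part of `aa` is currently matched.
A 3-state machine:
        a   b   c  
>* S0   S1  S0  S0 
 * S1   S2  S0  S0 
   S2   S2  S2  S2 
(> = start, * = accepting)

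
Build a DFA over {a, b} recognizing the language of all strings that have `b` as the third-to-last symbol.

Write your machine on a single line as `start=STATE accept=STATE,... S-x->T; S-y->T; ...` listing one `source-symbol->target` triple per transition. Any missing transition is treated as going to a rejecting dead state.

start=q0; accept=q11,q12,q13,q14; q0-a->q1; q0-b->q2; q1-a->q3; q1-b->q4; q2-a->q5; q2-b->q6; q3-a->q7; q3-b->q8; q4-a->q9; q4-b->q10; q5-a->q11; q5-b->q12; q6-a->q13; q6-b->q14; q7-a->q7; q7-b->q8; q8-a->q9; q8-b->q10; q9-a->q11; q9-b->q12; q10-a->q13; q10-b->q14; q11-a->q7; q11-b->q8; q12-a->q9; q12-b->q10; q13-a->q11; q13-b->q12; q14-a->q13; q14-b->q14

Because acceptance depends on a position counted from the end, the machine has to buffer the most recent 3 symbols. Make each state the string of the last up-to-3 symbols read; on input `x` shift the window left and append `x`. Accept when the buffered window has length 3 and begins with `b`.
A 15-state machine:
          a    b  
>  q0     q1   q2 
   q1     q3   q4 
   q2     q5   q6 
   q3     q7   q8 
   q4     q9  q10 
   q5    q11  q12 
   q6    q13  q14 
   q7     q7   q8 
   q8     q9  q10 
   q9    q11  q12 
   q10   q13  q14 
 * q11    q7   q8 
 * q12    q9  q10 
 * q13   q11  q12 
 * q14   q13  q14 
(> = start, * = accepting)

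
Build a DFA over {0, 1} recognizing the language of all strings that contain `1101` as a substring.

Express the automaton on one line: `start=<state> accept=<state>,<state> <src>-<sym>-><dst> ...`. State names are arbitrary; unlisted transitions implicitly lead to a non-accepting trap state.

start=s0 accept=s4 s0-0->s0 s0-1->s1 s1-0->s0 s1-1->s2 s2-0->s3 s2-1->s2 s3-0->s0 s3-1->s4 s4-0->s4 s4-1->s4

States s0..s3 record the length of the longest prefix of `1101` that matches the current input suffix. Reaching s4 means `1101` has been seen, and we stay there forever. Accept from s4.
A 5-state machine:
        0   1  
>  s0   s0  s1 
   s1   s0  s2 
   s2   s3  s2 
   s3   s0  s4 
 * s4   s4  s4 
(> = start, * = accepting)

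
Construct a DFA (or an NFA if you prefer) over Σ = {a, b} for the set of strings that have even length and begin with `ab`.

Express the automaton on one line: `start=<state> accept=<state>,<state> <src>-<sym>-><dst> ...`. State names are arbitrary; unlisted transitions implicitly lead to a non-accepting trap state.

start=S0 accept=S4 S0-a->S1 S0-b->S2 S1-a->S3 S1-b->S4 S2-a->S3 S2-b->S3 S3-a->S2 S3-b->S2 S4-a->S5 S4-b->S5 S5-a->S4 S5-b->S4

Build one automaton per condition and run them in lockstep. The first has 2 states tracking the input length modulo 2; the second has 4 states tracking whether the input so far still matches the prefix `ab`. A product state is a pair (one from each), accepting exactly when both do.
A 6-state machine:
        a   b  
>  S0   S1  S2 
   S1   S3  S4 
   S2   S3  S3 
   S3   S2  S2 
 * S4   S5  S5 
   S5   S4  S4 
(> = start, * = accepting)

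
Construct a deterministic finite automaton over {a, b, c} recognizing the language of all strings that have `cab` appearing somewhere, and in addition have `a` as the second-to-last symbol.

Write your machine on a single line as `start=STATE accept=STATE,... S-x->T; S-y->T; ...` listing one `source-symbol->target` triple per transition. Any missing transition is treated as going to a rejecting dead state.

start=q0; accept=q3,q6; q0-a->q0; q0-b->q0; q0-c->q1; q1-a->q2; q1-b->q0; q1-c->q1; q2-a->q0; q2-b->q3; q2-c->q1; q3-a->q4; q3-b->q5; q3-c->q5; q4-a->q6; q4-b->q3; q4-c->q3; q5-a->q4; q5-b->q5; q5-c->q5; q6-a->q6; q6-b->q3; q6-c->q3

Run two small machines in parallel and take their product. One (4 states) tracks whether and how much of `cab` has been seen; the other (13 states) tracks the last 2 symbols read. Each combined state is a pair, one component from each; accept when both components accept. After merging equivalent states the machine shrinks.
With 7 states:
        a   b   c  
>  q0   q0  q0  q1 
   q1   q2  q0  q1 
   q2   q0  q3  q1 
 * q3   q4  q5  q5 
   q4   q6  q3  q3 
   q5   q4  q5  q5 
 * q6   q6  q3  q3 
(> = start, * = accepting)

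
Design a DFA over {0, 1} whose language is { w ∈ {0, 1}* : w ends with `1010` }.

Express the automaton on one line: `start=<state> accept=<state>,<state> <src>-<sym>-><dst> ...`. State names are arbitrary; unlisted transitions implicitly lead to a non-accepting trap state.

Let each state record the length of the longest suffix of the input read so far that is also a prefix of `1010`. q1 means the last symbol is `1`; q2 means the last 2 symbols are `10`; q3 means the last 3 symbols are `101`; q4 means the last 4 symbols are `1010`. Accept only at q4, where the string currently ends in `1010`.
With 5 states:
        0   1  
>  q0   q0  q1 
   q1   q2  q1 
   q2   q0  q3 
   q3   q4  q1 
 * q4   q0  q3 
(> = start, * = accepting)

start=q0 accept=q4 q0-0->q0 q0-1->q1 q1-0->q2 q1-1->q1 q2-0->q0 q2-1->q3 q3-0->q4 q3-1->q1 q4-0->q0 q4-1->q3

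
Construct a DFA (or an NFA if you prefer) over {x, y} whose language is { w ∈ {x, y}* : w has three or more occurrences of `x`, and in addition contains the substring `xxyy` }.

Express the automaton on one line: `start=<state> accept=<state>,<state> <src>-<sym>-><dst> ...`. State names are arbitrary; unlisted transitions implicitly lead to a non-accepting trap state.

start=S0 accept=S9 S0-x->S1 S0-y->S0 S1-x->S2 S1-y->S3 S2-x->S4 S2-y->S5 S3-x->S6 S3-y->S3 S4-x->S4 S4-y->S7 S5-x->S6 S5-y->S8 S6-x->S4 S6-y->S3 S7-x->S6 S7-y->S9 S8-x->S9 S8-y->S8 S9-x->S9 S9-y->S9

Run two small machines in parallel and take their product. The first has 5 states tracking the count of `x`s, saturating at 4; the second has 5 states tracking whether and how much of `xxyy` has been seen. A product state is a pair (one from each), accepting exactly when both do. Equivalent product states are then merged.
10 states suffice.
        x   y  
>  S0   S1  S0 
   S1   S2  S3 
   S2   S4  S5 
   S3   S6  S3 
   S4   S4  S7 
   S5   S6  S8 
   S6   S4  S3 
   S7   S6  S9 
   S8   S9  S8 
 * S9   S9  S9 
(> = start, * = accepting)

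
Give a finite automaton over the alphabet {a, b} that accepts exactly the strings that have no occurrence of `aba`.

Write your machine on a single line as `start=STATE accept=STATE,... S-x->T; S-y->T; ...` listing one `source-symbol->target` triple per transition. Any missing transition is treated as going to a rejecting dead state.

This is the complement of 'contains `aba`'. Use the same substring-matching states — q0 through q3 holding how much of `aba` has just been matched — but flip the accepting set: everything except the trap q3 accepts.
A 4-state machine:
        a   b  
>* q0   q1  q0 
 * q1   q1  q2 
 * q2   q3  q0 
   q3   q3  q3 
(> = start, * = accepting)

start=q0; accept=q0,q1,q2; q0-a->q1; q0-b->q0; q1-a->q1; q1-b->q2; q2-a->q3; q2-b->q0; q3-a->q3; q3-b->q3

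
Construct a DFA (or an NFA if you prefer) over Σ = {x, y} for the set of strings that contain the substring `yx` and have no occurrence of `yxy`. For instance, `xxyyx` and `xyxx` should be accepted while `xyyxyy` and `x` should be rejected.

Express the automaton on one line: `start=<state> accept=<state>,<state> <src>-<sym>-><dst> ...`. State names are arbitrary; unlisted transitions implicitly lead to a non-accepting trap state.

start=A accept=C,D,F A-x->A A-y->B B-x->C B-y->B C-x->D C-y->E D-x->D D-y->F E-x->E E-y->E F-x->C F-y->F

Build one automaton per condition and run them in lockstep. One (3 states) tracks whether and how much of `yx` has been seen; the other (4 states) tracks partial matches of the forbidden pattern `yxy`. Each combined state is a pair, one component from each; accept when both components accept.
A 6-state machine:
       x  y 
>  A   A  B 
   B   C  B 
 * C   D  E 
 * D   D  F 
   E   E  E 
 * F   C  F 
(> = start, * = accepting)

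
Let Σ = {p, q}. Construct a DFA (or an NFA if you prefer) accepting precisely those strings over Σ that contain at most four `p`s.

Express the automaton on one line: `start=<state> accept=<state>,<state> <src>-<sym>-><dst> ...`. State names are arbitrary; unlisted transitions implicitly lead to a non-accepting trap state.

Count `p`s, saturating at 5: states A through E mean 0 through 4 `p`s seen; F means more than 4. Each `p` increments (capped at F); other symbols loop. Accept from {A, B, C, D, E}.
With 6 states:
       p  q 
>* A   B  A 
 * B   C  B 
 * C   D  C 
 * D   E  D 
 * E   F  E 
   F   F  F 
(> = start, * = accepting)

start=A accept=A,B,C,D,E A-p->B A-q->A B-p->C B-q->B C-p->D C-q->C D-p->E D-q->D E-p->F E-q->E F-p->F F-q->F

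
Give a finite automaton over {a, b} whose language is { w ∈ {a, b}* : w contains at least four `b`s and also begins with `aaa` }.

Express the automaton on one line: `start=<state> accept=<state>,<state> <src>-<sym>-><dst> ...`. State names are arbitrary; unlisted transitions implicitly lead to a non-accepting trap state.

start=q0 accept=q8 q0-a->q1 q0-b->q2 q1-a->q3 q1-b->q2 q2-a->q2 q2-b->q2 q3-a->q4 q3-b->q2 q4-a->q4 q4-b->q5 q5-a->q5 q5-b->q6 q6-a->q6 q6-b->q7 q7-a->q7 q7-b->q8 q8-a->q8 q8-b->q8

Build one automaton per condition and run them in lockstep. The first has 6 states tracking the count of `b`s, saturating at 5; the second has 5 states tracking whether the input so far still matches the prefix `aaa`. A product state is a pair (one from each), accepting exactly when both do. Equivalent product states are then merged.
With 9 states:
        a   b  
>  q0   q1  q2 
   q1   q3  q2 
   q2   q2  q2 
   q3   q4  q2 
   q4   q4  q5 
   q5   q5  q6 
   q6   q6  q7 
   q7   q7  q8 
 * q8   q8  q8 
(> = start, * = accepting)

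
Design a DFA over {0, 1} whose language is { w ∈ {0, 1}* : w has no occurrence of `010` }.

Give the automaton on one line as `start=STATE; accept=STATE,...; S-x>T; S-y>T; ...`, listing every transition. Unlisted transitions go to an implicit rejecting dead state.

start=A; accept=A,B,C; A-0>B; A-1>A; B-0>B; B-1>C; C-0>D; C-1>A; D-0>D; D-1>D

This is the complement of 'contains `010`'. Use the same substring-matching states — A through D holding how much of `010` has just been matched — but flip the accepting set: everything except the trap D accepts.
4 states suffice.
       0  1 
>* A   B  A 
 * B   B  C 
 * C   D  A 
   D   D  D 
(> = start, * = accepting)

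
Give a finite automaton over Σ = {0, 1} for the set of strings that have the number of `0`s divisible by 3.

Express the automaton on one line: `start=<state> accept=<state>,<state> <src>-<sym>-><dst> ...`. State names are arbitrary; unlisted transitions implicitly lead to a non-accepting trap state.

start=q0 accept=q0 q0-0->q1 q0-1->q0 q1-0->q2 q1-1->q1 q2-0->q0 q2-1->q2

The only thing that matters is how many `0`s have appeared, reduced mod 3. Use one state per residue: q0 for 0, …, q2 for 2. Reading `0` moves to the next residue; anything else stays put. q0 is accepting.
With 3 states:
        0   1  
>* q0   q1  q0 
   q1   q2  q1 
   q2   q0  q2 
(> = start, * = accepting)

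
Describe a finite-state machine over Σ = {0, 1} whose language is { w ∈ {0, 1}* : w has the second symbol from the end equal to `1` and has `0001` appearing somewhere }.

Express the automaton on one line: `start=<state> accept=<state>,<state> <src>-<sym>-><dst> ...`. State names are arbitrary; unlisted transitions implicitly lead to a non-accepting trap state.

start=A accept=J,K A-0->B A-1->C B-0->D B-1->E C-0->F C-1->G D-0->H D-1->E E-0->F E-1->G F-0->D F-1->E G-0->F G-1->G H-0->H H-1->I I-0->J I-1->K J-0->L J-1->I K-0->J K-1->K L-0->L L-1->I

Build one automaton per condition and run them in lockstep. The first has 7 states tracking the last 2 symbols read; the second has 5 states tracking whether and how much of `0001` has been seen. A product state is a pair (one from each), accepting exactly when both do.
       0  1 
>  A   B  C 
   B   D  E 
   C   F  G 
   D   H  E 
   E   F  G 
   F   D  E 
   G   F  G 
   H   H  I 
   I   J  K 
 * J   L  I 
 * K   J  K 
   L   L  I 
(> = start, * = accepting)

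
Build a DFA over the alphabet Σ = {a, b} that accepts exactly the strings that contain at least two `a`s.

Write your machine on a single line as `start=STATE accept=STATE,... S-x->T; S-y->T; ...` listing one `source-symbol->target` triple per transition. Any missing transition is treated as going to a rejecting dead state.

Only the number of `a`s matters, and only up to 3. Make a chain q0 → q1 → q2 → q3 advanced by each `a` (with q3 absorbing); every other symbol self-loops. The accepting set is {q2, q3}.
        a   b  
>  q0   q1  q0 
   q1   q2  q1 
 * q2   q3  q2 
 * q3   q3  q3 
(> = start, * = accepting)

start=q0; accept=q2,q3; q0-a->q1; q0-b->q0; q1-a->q2; q1-b->q1; q2-a->q3; q2-b->q2; q3-a->q3; q3-b->q3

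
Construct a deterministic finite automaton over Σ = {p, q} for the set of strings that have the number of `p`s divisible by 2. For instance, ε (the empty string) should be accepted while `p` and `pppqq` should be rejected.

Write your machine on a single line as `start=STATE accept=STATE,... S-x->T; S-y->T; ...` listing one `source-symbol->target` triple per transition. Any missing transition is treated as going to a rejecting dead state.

Keep the running count of `p`s modulo 2: each `p` advances along the cycle S0 → S1 → S0 while other symbols loop. Accept at S0.
        p   q  
>* S0   S1  S0 
   S1   S0  S1 
(> = start, * = accepting)

start=S0; accept=S0; S0-p->S1; S0-q->S0; S1-p->S0; S1-q->S1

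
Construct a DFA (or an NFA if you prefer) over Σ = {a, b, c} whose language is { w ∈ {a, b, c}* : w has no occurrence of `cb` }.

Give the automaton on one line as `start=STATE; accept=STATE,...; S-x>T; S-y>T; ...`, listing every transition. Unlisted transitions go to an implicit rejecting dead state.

Track partial matches of the forbidden pattern `cb`. State q2 is a dead state reached once `cb` has occurred; every other state accepts. q0 means no part of `cb` is currently matched.
        a   b   c  
>* q0   q0  q0  q1 
 * q1   q0  q2  q1 
   q2   q2  q2  q2 
(> = start, * = accepting)

start=q0; accept=q0,q1; q0-a>q0; q0-b>q0; q0-c>q1; q1-a>q0; q1-b>q2; q1-c>q1; q2-a>q2; q2-b>q2; q2-c>q2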